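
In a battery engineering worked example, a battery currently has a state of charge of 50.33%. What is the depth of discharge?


Complement of SOC: DOD = 100% - 50.33% = 49.67%

49.67%


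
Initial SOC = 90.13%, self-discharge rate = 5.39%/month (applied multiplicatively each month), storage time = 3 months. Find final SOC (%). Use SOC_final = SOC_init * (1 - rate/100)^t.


decay = (1 - 5.39/100)^3 = 0.84686
SOC_final = 90.13 * 0.84686 = 76.33%

76.33%


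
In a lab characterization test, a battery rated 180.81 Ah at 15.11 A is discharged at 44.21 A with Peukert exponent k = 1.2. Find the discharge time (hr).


t_rated = C / I_rated = 180.81 / 15.11 = 11.966 hr
(I_rated/I)^k = (0.34178)^1.2 = 0.27574
t = t_rated * (I_rated/I)^k = 11.966 * 0.27574 = 3.300 hr

3.300 hr


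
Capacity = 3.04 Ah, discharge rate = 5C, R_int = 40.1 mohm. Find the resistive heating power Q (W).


Convert: R = 40.1 mohm = 0.0401 ohm
Step 1: I = C_rate * capacity = 5 * 3.04 = 15.2 A
Step 2: Q = I^2 * R = 15.2^2 * 0.0401 = 231.04 * 0.0401 = 9.265 W

9.265 W


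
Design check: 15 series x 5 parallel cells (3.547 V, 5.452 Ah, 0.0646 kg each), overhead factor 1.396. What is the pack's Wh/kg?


Step 1: V_pack = 15 * 3.547 = 53.205 V
Step 2: C_pack = 5 * 5.452 = 27.26 Ah
Step 3: E_pack = V_pack * C_pack = 53.205 * 27.26 = 1450.4 Wh
Step 4: m_pack = 15 * 5 * 0.0646 * 1.396 = 6.7636 kg
Step 5: ED = E_pack / m_pack = 1450.4 / 6.7636 = 214.4 Wh/kg

214.4 Wh/kg


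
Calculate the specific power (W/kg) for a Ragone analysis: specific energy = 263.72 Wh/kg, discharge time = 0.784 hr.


Specific power = 263.72 Wh/kg / 0.784 hr = 336.4 W/kg

336.4 W/kg


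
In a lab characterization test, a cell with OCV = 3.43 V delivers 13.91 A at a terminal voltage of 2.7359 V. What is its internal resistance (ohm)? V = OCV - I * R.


R = (OCV - V) / I = (3.43 - 2.7359) / 13.91 = 0.04990 ohm

0.04990 ohm


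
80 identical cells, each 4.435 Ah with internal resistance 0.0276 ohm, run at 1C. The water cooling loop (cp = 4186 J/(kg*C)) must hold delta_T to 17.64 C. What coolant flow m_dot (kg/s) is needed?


Step 1: I = 1 * 4.435 = 4.435 A
Step 2: Q_cell = I^2 * R = 4.435^2 * 0.0276 = 0.54287 W
Step 3: Q_total = 80 * 0.54287 = 43.43 W
Step 4: m_dot = Q_total / (cp * dT) = 43.43 / (4186 * 17.64) = 5.882e-04 kg/s

5.882e-04 kg/s


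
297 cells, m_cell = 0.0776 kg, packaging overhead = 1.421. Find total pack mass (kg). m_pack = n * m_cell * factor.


Cell mass sum = 297 * 0.0776 = 23.047 kg
With overhead 1.421: m_pack = 23.047 * 1.421 = 32.75 kg

32.75 kg


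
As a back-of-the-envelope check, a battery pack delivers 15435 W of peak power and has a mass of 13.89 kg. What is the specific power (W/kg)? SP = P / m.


Specific power = 15435 W / 13.89 kg = 1111 W/kg

1111 W/kg


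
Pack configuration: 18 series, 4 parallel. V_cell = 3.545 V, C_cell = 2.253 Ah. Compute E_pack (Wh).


E = Ns * Vcell * Np * Ccell = 18 * 3.545 * 4 * 2.253 = 575.1 Wh

575.1 Wh


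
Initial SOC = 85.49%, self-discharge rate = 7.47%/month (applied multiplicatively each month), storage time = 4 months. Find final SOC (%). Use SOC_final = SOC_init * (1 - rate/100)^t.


Monthly retention factor = 1 - 7.47/100 = 0.9253
Over 4 months: factor^4 = 0.73304
SOC_final = 85.49 * 0.73304 = 62.67%

62.67%


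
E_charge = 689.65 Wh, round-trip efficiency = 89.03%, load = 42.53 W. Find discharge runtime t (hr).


Step 1: E_discharge = eta/100 * E_charge = 89.03/100 * 689.65 = 614 Wh
Step 2: t = E_discharge / P = 614 / 42.53 = 14.44 hr

14.44 hr


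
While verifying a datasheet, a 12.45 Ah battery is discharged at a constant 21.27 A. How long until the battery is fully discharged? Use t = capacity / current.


Runtime = 12.45 Ah / 21.27 A = 0.5853 hr

0.5853 hr


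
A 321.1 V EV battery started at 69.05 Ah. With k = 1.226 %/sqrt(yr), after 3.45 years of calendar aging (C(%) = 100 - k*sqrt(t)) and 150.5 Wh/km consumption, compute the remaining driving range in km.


Step 1: capacity retention = 100 - 1.226 * sqrt(3.45) = 100 - 1.226 * 1.8574 = 97.723%
Step 2: C_now = 69.05 * 97.723/100 = 67.478 Ah
Step 3: E_pack = V * C_now = 321.1 * 67.478 = 21667 Wh
Step 4: range = E_pack / consumption = 21667 / 150.5 = 144.0 km

144.0 km


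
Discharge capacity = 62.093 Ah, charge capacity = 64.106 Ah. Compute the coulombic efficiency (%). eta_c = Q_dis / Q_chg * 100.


Coulombic efficiency = 62.093/64.106 * 100% = 96.86%

96.86%


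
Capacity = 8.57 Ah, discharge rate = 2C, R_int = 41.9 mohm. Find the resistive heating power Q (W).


Convert: R = 41.9 mohm = 0.0419 ohm
Step 1: I = C_rate * capacity = 2 * 8.57 = 17.14 A
Step 2: Q = I^2 * R = 17.14^2 * 0.0419 = 293.78 * 0.0419 = 12.31 W

12.31 W


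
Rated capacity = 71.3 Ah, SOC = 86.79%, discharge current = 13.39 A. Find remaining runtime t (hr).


Step 1: remaining = SOC/100 * C_total = 86.79/100 * 71.3 = 61.881 Ah
Step 2: t = remaining / I = 61.881 / 13.39 = 4.621 hr

4.621 hr


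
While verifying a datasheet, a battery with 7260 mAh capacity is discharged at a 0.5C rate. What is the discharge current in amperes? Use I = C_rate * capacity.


Convert: capacity = 7260 mAh = 7.26 Ah
I = C_rate * capacity = 0.5 * 7.26 = 3.63 A

3.63 A


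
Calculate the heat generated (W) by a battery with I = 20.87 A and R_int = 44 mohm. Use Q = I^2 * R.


Convert: R = 44 mohm = 0.044 ohm
I^2 = 435.56
Q = 435.56 * 0.044 = 19.16 W

19.16 W


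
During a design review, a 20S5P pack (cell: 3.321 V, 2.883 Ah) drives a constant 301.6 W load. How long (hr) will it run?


Step 1: E_pack = Ns * V_cell * Np * C_cell = 20 * 3.321 * 5 * 2.883 = 957.44 Wh
Step 2: t = E_pack / P = 957.44 / 301.6 = 3.175 hr

3.175 hr


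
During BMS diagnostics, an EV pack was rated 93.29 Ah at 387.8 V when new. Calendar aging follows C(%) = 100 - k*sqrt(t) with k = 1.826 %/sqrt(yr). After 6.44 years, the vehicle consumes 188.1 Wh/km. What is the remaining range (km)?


Step 1: capacity retention = 100 - 1.826 * sqrt(6.44) = 100 - 1.826 * 2.5377 = 95.366%
Step 2: C_now = 93.29 * 95.366/100 = 88.967 Ah
Step 3: E_pack = V * C_now = 387.8 * 88.967 = 34501 Wh
Step 4: range = E_pack / consumption = 34501 / 188.1 = 183.4 km

183.4 km


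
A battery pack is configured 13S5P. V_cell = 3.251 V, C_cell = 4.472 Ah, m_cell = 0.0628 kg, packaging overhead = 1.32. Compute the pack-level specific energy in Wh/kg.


Step 1: V_pack = 13 * 3.251 = 42.263 V
Step 2: C_pack = 5 * 4.472 = 22.36 Ah
Step 3: E_pack = V_pack * C_pack = 42.263 * 22.36 = 945 Wh
Step 4: m_pack = 13 * 5 * 0.0628 * 1.32 = 5.3882 kg
Step 5: ED = E_pack / m_pack = 945 / 5.3882 = 175.4 Wh/kg

175.4 Wh/kg


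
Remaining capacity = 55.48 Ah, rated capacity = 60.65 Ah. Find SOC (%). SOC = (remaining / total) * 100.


SOC = (remaining / total) * 100 = (55.48 / 60.65) * 100 = 91.48%

91.48%


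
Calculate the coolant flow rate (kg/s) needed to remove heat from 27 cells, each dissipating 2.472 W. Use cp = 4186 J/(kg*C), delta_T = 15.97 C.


Q_total = 27 * 2.472 = 66.744 W
m_dot = Q_total / (cp * dT) = 66.744 / (4186 * 15.97) = 9.984e-04 kg/s

9.984e-04 kg/s


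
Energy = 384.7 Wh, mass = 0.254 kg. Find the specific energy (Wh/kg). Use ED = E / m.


ED = E / m = 384.7 / 0.254 = 1515 Wh/kg

1515 Wh/kg


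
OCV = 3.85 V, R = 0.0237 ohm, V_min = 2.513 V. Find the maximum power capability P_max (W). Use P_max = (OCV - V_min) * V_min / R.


P_max = (OCV - V_min) * V_min / R = (3.85 - 2.513) * 2.513 / 0.0237 = 1.337 * 2.513 / 0.0237 = 141.8 W

141.8 W


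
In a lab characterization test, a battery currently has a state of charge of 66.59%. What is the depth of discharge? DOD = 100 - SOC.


Complement of SOC: DOD = 100% - 66.59% = 33.41%

33.41%


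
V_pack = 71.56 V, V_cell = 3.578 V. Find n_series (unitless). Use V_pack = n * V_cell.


n = V_pack / V_cell = 71.56 / 3.578 = 20

20


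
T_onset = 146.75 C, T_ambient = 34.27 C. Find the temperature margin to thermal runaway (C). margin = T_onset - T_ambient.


Safety margin = 146.75 C - 34.27 C = 112.48 C

112.48 C


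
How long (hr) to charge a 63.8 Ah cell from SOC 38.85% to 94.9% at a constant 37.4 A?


delta_Ah = 63.8 * (94.9 - 38.85) / 100 = 35.76 Ah
t = delta_Ah / I = 35.76 / 37.4 = 0.9561 hr

0.9561 hr


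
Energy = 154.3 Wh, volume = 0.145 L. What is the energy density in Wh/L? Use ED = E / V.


ED = E / V = 154.3 / 0.145 = 1064 Wh/L

1064 Wh/L


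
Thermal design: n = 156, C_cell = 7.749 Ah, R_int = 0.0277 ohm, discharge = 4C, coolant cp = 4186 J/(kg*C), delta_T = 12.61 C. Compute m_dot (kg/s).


Step 1: I = 4 * 7.749 = 30.996 A
Step 2: Q_cell = I^2 * R = 30.996^2 * 0.0277 = 26.613 W
Step 3: Q_total = 156 * 26.613 = 4151.6 W
Step 4: m_dot = Q_total / (cp * dT) = 4151.6 / (4186 * 12.61) = 0.07865 kg/s

0.07865 kg/s


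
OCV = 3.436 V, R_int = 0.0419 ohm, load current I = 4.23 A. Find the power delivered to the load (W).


Step 1: V_terminal = OCV - I*R = 3.436 - 4.23 * 0.0419 = 3.2588 V
Step 2: P_out = V_terminal * I = 3.2588 * 4.23 = 13.78 W

13.78 W


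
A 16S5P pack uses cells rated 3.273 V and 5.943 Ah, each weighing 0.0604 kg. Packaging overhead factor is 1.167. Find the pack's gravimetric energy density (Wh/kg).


Step 1: V_pack = 16 * 3.273 = 52.368 V
Step 2: C_pack = 5 * 5.943 = 29.715 Ah
Step 3: E_pack = V_pack * C_pack = 52.368 * 29.715 = 1556.1 Wh
Step 4: m_pack = 16 * 5 * 0.0604 * 1.167 = 5.6389 kg
Step 5: ED = E_pack / m_pack = 1556.1 / 5.6389 = 276.0 Wh/kg

276.0 Wh/kg


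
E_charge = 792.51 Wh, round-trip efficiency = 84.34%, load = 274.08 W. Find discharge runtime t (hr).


Step 1: E_discharge = eta/100 * E_charge = 84.34/100 * 792.51 = 668.4 Wh
Step 2: t = E_discharge / P = 668.4 / 274.08 = 2.439 hr

2.439 hr


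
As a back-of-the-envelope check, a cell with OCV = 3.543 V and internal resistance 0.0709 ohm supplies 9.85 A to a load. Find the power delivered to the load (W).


Step 1: V_terminal = OCV - I*R = 3.543 - 9.85 * 0.0709 = 2.8446 V
Step 2: P_out = V_terminal * I = 2.8446 * 9.85 = 28.02 W

28.02 W


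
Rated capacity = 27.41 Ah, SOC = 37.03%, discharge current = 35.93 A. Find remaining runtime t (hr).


Step 1: remaining = SOC/100 * C_total = 37.03/100 * 27.41 = 10.15 Ah
Step 2: t = remaining / I = 10.15 / 35.93 = 0.2825 hr

0.2825 hr


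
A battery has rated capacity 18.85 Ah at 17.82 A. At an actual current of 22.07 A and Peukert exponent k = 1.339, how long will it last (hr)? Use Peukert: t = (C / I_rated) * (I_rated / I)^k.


Step 1: t_rated = C / I_rated = 18.85 / 17.82 = 1.0578 hr
Step 2: ratio = 17.82 / 22.07 = 0.80743
Step 3: ratio^k = 0.80743^1.339 = 0.75095
Step 4: t = t_rated * ratio^k = 1.0578 * 0.75095 = 0.7944 hr

0.7944 hr


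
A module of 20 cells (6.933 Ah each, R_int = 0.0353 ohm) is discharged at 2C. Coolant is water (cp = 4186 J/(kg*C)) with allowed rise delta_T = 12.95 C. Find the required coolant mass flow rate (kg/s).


Step 1: I = 2 * 6.933 = 13.866 A
Step 2: Q_cell = I^2 * R = 13.866^2 * 0.0353 = 6.787 W
Step 3: Q_total = 20 * 6.787 = 135.74 W
Step 4: m_dot = Q_total / (cp * dT) = 135.74 / (4186 * 12.95) = 0.002504 kg/s

0.002504 kg/s


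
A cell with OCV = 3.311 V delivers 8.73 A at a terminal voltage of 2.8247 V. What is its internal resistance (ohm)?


R = (OCV - V) / I = (3.311 - 2.8247) / 8.73 = 0.05570 ohm

0.05570 ohm


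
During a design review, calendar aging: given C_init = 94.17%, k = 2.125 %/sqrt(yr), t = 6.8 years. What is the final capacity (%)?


sqrt(t) = sqrt(6.8) = 2.6077
C_final = 94.17 - 2.125 * 2.6077 = 88.63%

88.63%


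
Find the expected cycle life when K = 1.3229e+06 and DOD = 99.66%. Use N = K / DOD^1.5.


Step 1: DOD^1.5 = 99.66^1.5 = 994.9
Step 2: N = 1.3229e+06 / 994.9 = 1330 cycles

1330 cycles


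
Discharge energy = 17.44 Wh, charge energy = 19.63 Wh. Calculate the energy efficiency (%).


Round-trip efficiency = 17.44/19.63 * 100% = 88.84%

88.84%


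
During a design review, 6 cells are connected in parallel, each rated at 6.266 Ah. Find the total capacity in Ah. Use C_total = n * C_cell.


C_total = 6 * 6.266 = 37.596 Ah

37.596 Ah


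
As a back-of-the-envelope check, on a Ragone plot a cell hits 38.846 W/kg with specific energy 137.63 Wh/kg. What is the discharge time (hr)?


t = E / P = 137.63 / 38.846 = 3.543 hr

3.543 hr


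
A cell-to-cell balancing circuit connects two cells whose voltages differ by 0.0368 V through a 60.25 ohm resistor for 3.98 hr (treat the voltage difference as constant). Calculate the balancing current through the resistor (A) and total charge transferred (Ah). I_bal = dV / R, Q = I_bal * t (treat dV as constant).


First, Ohm's law: I_bal = 0.0368 V / 60.25 ohm = 6.1079e-04 A
Then Q = I * t = 6.1079e-04 A * 3.98 hr = 0.002431 Ah

I=6.1079e-04 A, Q=0.002431 Ah


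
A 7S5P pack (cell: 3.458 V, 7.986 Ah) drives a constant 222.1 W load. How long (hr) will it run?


Step 1: E_pack = Ns * V_cell * Np * C_cell = 7 * 3.458 * 5 * 7.986 = 966.55 Wh
Step 2: t = E_pack / P = 966.55 / 222.1 = 4.352 hr

4.352 hr


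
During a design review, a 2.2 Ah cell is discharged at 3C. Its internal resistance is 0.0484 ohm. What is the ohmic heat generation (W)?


Step 1: I = C_rate * capacity = 3 * 2.2 = 6.6 A
Step 2: Q = I^2 * R = 6.6^2 * 0.0484 = 43.56 * 0.0484 = 2.108 W

2.108 W


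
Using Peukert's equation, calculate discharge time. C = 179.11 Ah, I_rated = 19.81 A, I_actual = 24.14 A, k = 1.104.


t_rated = C / I_rated = 179.11 / 19.81 = 9.0414 hr
(I_rated/I)^k = (0.82063)^1.104 = 0.80393
t = t_rated * (I_rated/I)^k = 9.0414 * 0.80393 = 7.269 hr

7.269 hr


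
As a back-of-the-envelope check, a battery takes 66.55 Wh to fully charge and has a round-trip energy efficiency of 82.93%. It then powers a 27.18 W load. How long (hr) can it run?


Step 1: E_discharge = eta/100 * E_charge = 82.93/100 * 66.55 = 55.19 Wh
Step 2: t = E_discharge / P = 55.19 / 27.18 = 2.031 hr

2.031 hr


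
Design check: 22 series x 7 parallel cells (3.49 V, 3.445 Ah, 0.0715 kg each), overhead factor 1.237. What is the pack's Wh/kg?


Step 1: V_pack = 22 * 3.49 = 76.78 V
Step 2: C_pack = 7 * 3.445 = 24.115 Ah
Step 3: E_pack = V_pack * C_pack = 76.78 * 24.115 = 1851.5 Wh
Step 4: m_pack = 22 * 7 * 0.0715 * 1.237 = 13.621 kg
Step 5: ED = E_pack / m_pack = 1851.5 / 13.621 = 135.9 Wh/kg

135.9 Wh/kg


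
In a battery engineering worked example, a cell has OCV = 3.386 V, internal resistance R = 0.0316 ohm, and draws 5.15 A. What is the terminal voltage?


IR drop = 5.15 * 0.0316 = 0.16274 V
V = 3.386 - 0.16274 = 3.223 V

3.223 V


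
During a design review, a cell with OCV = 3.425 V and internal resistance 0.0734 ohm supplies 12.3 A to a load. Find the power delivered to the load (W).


Step 1: V_terminal = OCV - I*R = 3.425 - 12.3 * 0.0734 = 2.5222 V
Step 2: P_out = V_terminal * I = 2.5222 * 12.3 = 31.02 W

31.02 W


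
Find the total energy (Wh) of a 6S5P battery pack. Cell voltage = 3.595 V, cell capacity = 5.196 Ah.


E = Ns * Vcell * Np * Ccell = 6 * 3.595 * 5 * 5.196 = 560.4 Wh

560.4 Wh


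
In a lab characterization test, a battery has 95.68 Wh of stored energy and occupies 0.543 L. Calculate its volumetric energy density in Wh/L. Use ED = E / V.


ED = E / V = 95.68 / 0.543 = 176.2 Wh/L

176.2 Wh/L


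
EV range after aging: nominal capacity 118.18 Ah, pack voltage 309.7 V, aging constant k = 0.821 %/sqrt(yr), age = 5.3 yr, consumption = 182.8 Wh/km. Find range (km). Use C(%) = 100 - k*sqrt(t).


Step 1: capacity retention = 100 - 0.821 * sqrt(5.3) = 100 - 0.821 * 2.3022 = 98.11%
Step 2: C_now = 118.18 * 98.11/100 = 115.95 Ah
Step 3: E_pack = V * C_now = 309.7 * 115.95 = 35910 Wh
Step 4: range = E_pack / consumption = 35910 / 182.8 = 196.4 km

196.4 km


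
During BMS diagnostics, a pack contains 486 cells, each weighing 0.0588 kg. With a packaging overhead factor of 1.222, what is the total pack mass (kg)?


Cell mass sum = 486 * 0.0588 = 28.577 kg
With overhead 1.222: m_pack = 28.577 * 1.222 = 34.92 kg

34.92 kg


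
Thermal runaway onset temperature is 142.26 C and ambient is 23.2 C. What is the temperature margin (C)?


margin = T_onset - T_ambient = 142.26 - 23.2 = 119.06 C

119.06 C


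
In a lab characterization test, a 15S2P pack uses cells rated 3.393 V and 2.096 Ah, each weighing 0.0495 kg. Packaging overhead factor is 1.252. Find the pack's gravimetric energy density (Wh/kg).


Step 1: V_pack = 15 * 3.393 = 50.895 V
Step 2: C_pack = 2 * 2.096 = 4.192 Ah
Step 3: E_pack = V_pack * C_pack = 50.895 * 4.192 = 213.35 Wh
Step 4: m_pack = 15 * 2 * 0.0495 * 1.252 = 1.8592 kg
Step 5: ED = E_pack / m_pack = 213.35 / 1.8592 = 114.8 Wh/kg

114.8 Wh/kg


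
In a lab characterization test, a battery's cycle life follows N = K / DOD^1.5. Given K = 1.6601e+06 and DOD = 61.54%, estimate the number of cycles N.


Step 1: DOD^1.5 = 61.54^1.5 = 482.77
Step 2: N = 1.6601e+06 / 482.77 = 3439 cycles

3439 cycles


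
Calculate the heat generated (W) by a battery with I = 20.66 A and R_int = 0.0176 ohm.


I^2 = 426.84
Q = 426.84 * 0.0176 = 7.512 W

7.512 W


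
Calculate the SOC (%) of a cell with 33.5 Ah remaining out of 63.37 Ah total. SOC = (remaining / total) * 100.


SOC% = 33.5 / 63.37 * 100 = 52.86%

52.86%


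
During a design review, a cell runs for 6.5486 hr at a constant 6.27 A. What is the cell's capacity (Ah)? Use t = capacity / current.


C = I * t = 6.27 * 6.5486 = 41.06 Ah

41.06 Ah


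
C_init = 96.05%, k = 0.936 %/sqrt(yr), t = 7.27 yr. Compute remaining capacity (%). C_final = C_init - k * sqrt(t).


sqrt(t) = sqrt(7.27) = 2.6963
C_final = 96.05 - 0.936 * 2.6963 = 93.53%

93.53%


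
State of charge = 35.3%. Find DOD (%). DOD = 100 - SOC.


DOD = 100 - SOC = 100 - 35.3 = 64.7%

64.7%


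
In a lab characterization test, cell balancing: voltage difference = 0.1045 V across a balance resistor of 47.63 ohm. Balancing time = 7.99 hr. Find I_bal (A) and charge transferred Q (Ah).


I_bal = dV / R = 0.1045 / 47.63 = 0.002194 A
Q = I_bal * t = 0.002194 * 7.99 = 0.01753 Ah

I=0.002194 A, Q=0.01753 Ah


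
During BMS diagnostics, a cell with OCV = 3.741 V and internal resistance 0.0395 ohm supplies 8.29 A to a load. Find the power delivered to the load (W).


Step 1: V_terminal = OCV - I*R = 3.741 - 8.29 * 0.0395 = 3.4135 V
Step 2: P_out = V_terminal * I = 3.4135 * 8.29 = 28.30 W

28.30 W


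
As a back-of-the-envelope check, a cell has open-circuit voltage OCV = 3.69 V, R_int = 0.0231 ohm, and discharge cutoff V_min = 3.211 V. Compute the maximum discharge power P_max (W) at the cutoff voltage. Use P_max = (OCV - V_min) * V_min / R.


P_max = (OCV - V_min) * V_min / R = (3.69 - 3.211) * 3.211 / 0.0231 = 0.479 * 3.211 / 0.0231 = 66.58 W

66.58 W


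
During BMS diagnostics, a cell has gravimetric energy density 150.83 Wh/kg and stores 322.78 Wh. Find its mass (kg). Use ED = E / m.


m = E / ED = 322.78 / 150.83 = 2.140 kg

2.140 kg


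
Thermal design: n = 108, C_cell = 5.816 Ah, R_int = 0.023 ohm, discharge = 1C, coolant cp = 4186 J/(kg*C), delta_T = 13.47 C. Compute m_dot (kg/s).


Step 1: I = 1 * 5.816 = 5.816 A
Step 2: Q_cell = I^2 * R = 5.816^2 * 0.023 = 0.77799 W
Step 3: Q_total = 108 * 0.77799 = 84.023 W
Step 4: m_dot = Q_total / (cp * dT) = 84.023 / (4186 * 13.47) = 0.001490 kg/s

0.001490 kg/s


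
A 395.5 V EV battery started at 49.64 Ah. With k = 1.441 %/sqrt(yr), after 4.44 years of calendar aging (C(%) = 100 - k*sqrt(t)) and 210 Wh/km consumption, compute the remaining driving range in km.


Step 1: capacity retention = 100 - 1.441 * sqrt(4.44) = 100 - 1.441 * 2.1071 = 96.964%
Step 2: C_now = 49.64 * 96.964/100 = 48.133 Ah
Step 3: E_pack = V * C_now = 395.5 * 48.133 = 19037 Wh
Step 4: range = E_pack / consumption = 19037 / 210 = 90.65 km

90.65 km


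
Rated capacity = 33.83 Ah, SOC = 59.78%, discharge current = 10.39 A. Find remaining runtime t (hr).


Step 1: remaining = SOC/100 * C_total = 59.78/100 * 33.83 = 20.224 Ah
Step 2: t = remaining / I = 20.224 / 10.39 = 1.946 hr

1.946 hr


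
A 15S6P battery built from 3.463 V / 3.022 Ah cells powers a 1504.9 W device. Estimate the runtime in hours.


Step 1: E_pack = Ns * V_cell * Np * C_cell = 15 * 3.463 * 6 * 3.022 = 941.87 Wh
Step 2: t = E_pack / P = 941.87 / 1504.9 = 0.6259 hr

0.6259 hr


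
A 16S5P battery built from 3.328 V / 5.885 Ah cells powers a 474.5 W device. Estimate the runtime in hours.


Step 1: E_pack = Ns * V_cell * Np * C_cell = 16 * 3.328 * 5 * 5.885 = 1566.8 Wh
Step 2: t = E_pack / P = 1566.8 / 474.5 = 3.302 hr

3.302 hr


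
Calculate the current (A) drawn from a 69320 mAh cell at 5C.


Convert: capacity = 69320 mAh = 69.32 Ah
At 5C: I = 5 * 69.32 Ah = 346.6 A

346.6 A


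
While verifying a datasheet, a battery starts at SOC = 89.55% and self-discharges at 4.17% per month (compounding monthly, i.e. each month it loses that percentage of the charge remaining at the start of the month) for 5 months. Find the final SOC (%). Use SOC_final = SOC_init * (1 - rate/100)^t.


decay = (1 - 4.17/100)^5 = 0.80818
SOC_final = 89.55 * 0.80818 = 72.37%

72.37%


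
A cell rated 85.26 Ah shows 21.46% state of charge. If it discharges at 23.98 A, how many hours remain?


Step 1: remaining = SOC/100 * C_total = 21.46/100 * 85.26 = 18.297 Ah
Step 2: t = remaining / I = 18.297 / 23.98 = 0.7630 hr

0.7630 hr


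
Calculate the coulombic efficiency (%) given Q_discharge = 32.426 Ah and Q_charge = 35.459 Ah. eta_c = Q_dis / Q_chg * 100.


Coulombic efficiency = 32.426/35.459 * 100% = 91.45%

91.45%


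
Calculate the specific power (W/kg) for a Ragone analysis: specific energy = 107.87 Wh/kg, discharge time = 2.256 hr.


P_specific = E / t = 107.87 / 2.256 = 47.81 W/kg

47.81 W/kg


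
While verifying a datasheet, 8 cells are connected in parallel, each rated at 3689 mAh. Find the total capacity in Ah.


Convert: C_cell = 3689 mAh = 3.689 Ah
C_total = 8 * 3.689 = 29.512 Ah

29.512 Ah


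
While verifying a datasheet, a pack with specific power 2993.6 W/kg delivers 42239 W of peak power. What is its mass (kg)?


m = P / SP = 42239 / 2993.6 = 14.11 kg

14.11 kg


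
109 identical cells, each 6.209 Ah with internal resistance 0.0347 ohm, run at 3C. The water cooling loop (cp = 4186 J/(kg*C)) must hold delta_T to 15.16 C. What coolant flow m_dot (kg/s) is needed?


Step 1: I = 3 * 6.209 = 18.627 A
Step 2: Q_cell = I^2 * R = 18.627^2 * 0.0347 = 12.04 W
Step 3: Q_total = 109 * 12.04 = 1312.4 W
Step 4: m_dot = Q_total / (cp * dT) = 1312.4 / (4186 * 15.16) = 0.02068 kg/s

0.02068 kg/s


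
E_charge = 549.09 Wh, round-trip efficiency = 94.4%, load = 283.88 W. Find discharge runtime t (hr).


Step 1: E_discharge = eta/100 * E_charge = 94.4/100 * 549.09 = 518.34 Wh
Step 2: t = E_discharge / P = 518.34 / 283.88 = 1.826 hr

1.826 hr


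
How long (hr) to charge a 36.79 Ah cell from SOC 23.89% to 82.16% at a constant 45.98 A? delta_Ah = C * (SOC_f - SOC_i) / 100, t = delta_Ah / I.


Step 1: dSOC = 82.16% - 23.89% = 58.27%
Step 2: delta_Ah = 36.79 * 58.27 / 100 = 21.438 Ah
Step 3: t = 21.438 / 45.98 = 0.4662 hr

0.4662 hr


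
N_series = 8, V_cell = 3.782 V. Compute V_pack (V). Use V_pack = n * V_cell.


With 8 cells in series at 3.782 V each, V_pack = 30.256 V

30.256 V


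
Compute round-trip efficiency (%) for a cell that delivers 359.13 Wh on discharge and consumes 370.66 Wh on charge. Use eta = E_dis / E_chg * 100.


eta_e = E_dis / E_chg * 100 = 359.13 / 370.66 * 100 = 96.89%

96.89%


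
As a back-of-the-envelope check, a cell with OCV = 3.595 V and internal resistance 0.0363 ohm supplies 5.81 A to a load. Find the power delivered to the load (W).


Step 1: V_terminal = OCV - I*R = 3.595 - 5.81 * 0.0363 = 3.3841 V
Step 2: P_out = V_terminal * I = 3.3841 * 5.81 = 19.66 W

19.66 W


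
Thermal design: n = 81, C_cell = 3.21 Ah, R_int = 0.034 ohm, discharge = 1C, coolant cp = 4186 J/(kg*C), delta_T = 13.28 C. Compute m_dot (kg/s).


Step 1: I = 1 * 3.21 = 3.21 A
Step 2: Q_cell = I^2 * R = 3.21^2 * 0.034 = 0.35034 W
Step 3: Q_total = 81 * 0.35034 = 28.378 W
Step 4: m_dot = Q_total / (cp * dT) = 28.378 / (4186 * 13.28) = 5.105e-04 kg/s

5.105e-04 kg/s


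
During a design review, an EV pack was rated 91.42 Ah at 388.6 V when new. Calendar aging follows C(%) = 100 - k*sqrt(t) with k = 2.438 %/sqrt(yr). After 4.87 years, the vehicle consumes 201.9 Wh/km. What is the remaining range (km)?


Step 1: capacity retention = 100 - 2.438 * sqrt(4.87) = 100 - 2.438 * 2.2068 = 94.62%
Step 2: C_now = 91.42 * 94.62/100 = 86.502 Ah
Step 3: E_pack = V * C_now = 388.6 * 86.502 = 33615 Wh
Step 4: range = E_pack / consumption = 33615 / 201.9 = 166.5 km

166.5 km


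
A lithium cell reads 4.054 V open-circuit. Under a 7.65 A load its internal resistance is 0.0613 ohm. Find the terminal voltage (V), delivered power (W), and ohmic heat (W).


Step 1: V_terminal = OCV - I*R = 4.054 - 7.65 * 0.0613 = 3.5851 V
Step 2: P_out = V_terminal * I = 3.5851 * 7.65 = 27.43 W
Step 3: Q = I^2 * R = 7.65^2 * 0.0613 = 3.587 W

V=3.5851 V, P=27.43 W, Q=3.587 W


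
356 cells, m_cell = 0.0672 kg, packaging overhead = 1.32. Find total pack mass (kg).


Cell mass sum = 356 * 0.0672 = 23.923 kg
With overhead 1.32: m_pack = 23.923 * 1.32 = 31.58 kg

31.58 kg


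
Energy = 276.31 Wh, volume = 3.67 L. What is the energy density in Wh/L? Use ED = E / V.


ED = E / V = 276.31 / 3.67 = 75.29 Wh/L

75.29 Wh/L


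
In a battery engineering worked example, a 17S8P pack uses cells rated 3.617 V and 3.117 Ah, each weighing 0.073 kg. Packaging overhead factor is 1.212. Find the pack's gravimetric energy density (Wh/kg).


Step 1: V_pack = 17 * 3.617 = 61.489 V
Step 2: C_pack = 8 * 3.117 = 24.936 Ah
Step 3: E_pack = V_pack * C_pack = 61.489 * 24.936 = 1533.3 Wh
Step 4: m_pack = 17 * 8 * 0.073 * 1.212 = 12.033 kg
Step 5: ED = E_pack / m_pack = 1533.3 / 12.033 = 127.4 Wh/kg

127.4 Wh/kg


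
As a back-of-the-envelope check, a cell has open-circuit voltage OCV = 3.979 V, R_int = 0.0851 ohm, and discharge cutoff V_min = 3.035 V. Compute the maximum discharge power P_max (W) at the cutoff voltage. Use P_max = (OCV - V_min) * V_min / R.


dV = OCV - V_min = 0.944 V (so I_max = dV / R)
P_max = dV * V_min / R = 0.944 * 3.035 / 0.0851 = 33.67 W

33.67 W


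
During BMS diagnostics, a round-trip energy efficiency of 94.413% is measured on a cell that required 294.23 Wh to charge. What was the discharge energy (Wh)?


E_dis = eta/100 * E_chg = 94.413/100 * 294.23 = 277.8 Wh

277.8 Wh


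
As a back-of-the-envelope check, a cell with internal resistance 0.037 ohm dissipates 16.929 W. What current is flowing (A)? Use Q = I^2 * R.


I = sqrt(Q / R) = sqrt(16.929 / 0.037) = sqrt(457.54) = 21.39 A

21.39 A


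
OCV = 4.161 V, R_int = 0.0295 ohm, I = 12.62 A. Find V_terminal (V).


V = OCV - I*R = 4.161 - 12.62 * 0.0295 = 3.789 V

3.789 V


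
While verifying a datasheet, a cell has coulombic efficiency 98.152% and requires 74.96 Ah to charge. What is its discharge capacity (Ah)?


Q_dis = eta/100 * Q_chg = 98.152/100 * 74.96 = 73.57 Ah

73.57 Ah


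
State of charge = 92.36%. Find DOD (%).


Complement of SOC: DOD = 100% - 92.36% = 7.64%

7.64%


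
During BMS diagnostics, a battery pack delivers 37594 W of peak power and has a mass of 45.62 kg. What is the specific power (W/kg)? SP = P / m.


Specific power = 37594 W / 45.62 kg = 824.1 W/kg

824.1 W/kg


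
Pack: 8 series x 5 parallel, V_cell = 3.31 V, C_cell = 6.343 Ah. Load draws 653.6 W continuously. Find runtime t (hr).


Step 1: E_pack = Ns * V_cell * Np * C_cell = 8 * 3.31 * 5 * 6.343 = 839.81 Wh
Step 2: t = E_pack / P = 839.81 / 653.6 = 1.285 hr

1.285 hr


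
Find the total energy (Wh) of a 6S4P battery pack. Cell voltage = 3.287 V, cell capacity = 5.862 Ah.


E = Ns * Vcell * Np * Ccell = 6 * 3.287 * 4 * 5.862 = 462.4 Wh

462.4 Wh


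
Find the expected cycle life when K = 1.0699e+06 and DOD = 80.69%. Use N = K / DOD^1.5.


Step 1: DOD^1.5 = 80.69^1.5 = 724.82
Step 2: N = 1.0699e+06 / 724.82 = 1476 cycles

1476 cycles


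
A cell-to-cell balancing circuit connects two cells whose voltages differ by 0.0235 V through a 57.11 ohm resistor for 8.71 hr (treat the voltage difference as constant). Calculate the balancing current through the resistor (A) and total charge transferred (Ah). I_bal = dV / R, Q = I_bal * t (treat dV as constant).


First, Ohm's law: I_bal = 0.0235 V / 57.11 ohm = 4.1149e-04 A
Then Q = I * t = 4.1149e-04 A * 8.71 hr = 0.003584 Ah

I=4.1149e-04 A, Q=0.003584 Ah


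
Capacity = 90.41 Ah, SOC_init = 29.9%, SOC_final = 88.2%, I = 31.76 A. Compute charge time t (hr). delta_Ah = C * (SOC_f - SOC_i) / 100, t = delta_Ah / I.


delta_Ah = 90.41 * (88.2 - 29.9) / 100 = 52.709 Ah
t = delta_Ah / I = 52.709 / 31.76 = 1.660 hr

1.660 hr


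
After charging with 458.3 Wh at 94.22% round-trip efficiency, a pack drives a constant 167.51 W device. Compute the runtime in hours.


Step 1: E_discharge = eta/100 * E_charge = 94.22/100 * 458.3 = 431.81 Wh
Step 2: t = E_discharge / P = 431.81 / 167.51 = 2.578 hr

2.578 hr


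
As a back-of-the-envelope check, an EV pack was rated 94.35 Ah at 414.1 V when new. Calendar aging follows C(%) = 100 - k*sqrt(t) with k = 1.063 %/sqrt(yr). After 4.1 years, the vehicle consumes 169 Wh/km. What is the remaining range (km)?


Step 1: capacity retention = 100 - 1.063 * sqrt(4.1) = 100 - 1.063 * 2.0248 = 97.848%
Step 2: C_now = 94.35 * 97.848/100 = 92.32 Ah
Step 3: E_pack = V * C_now = 414.1 * 92.32 = 38230 Wh
Step 4: range = E_pack / consumption = 38230 / 169 = 226.2 km

226.2 km


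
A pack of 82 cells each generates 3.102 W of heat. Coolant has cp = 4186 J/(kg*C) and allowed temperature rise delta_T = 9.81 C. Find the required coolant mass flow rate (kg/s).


Step 1: Total heat Q = 82 * 3.102 W = 254.36 W
Step 2: denom = cp * dT = 4186 * 9.81 = 41065
Step 3: m_dot = 254.36 / 41065 = 0.006194 kg/s

0.006194 kg/s


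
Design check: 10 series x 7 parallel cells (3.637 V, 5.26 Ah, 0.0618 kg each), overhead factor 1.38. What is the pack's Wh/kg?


Step 1: V_pack = 10 * 3.637 = 36.37 V
Step 2: C_pack = 7 * 5.26 = 36.82 Ah
Step 3: E_pack = V_pack * C_pack = 36.37 * 36.82 = 1339.1 Wh
Step 4: m_pack = 10 * 7 * 0.0618 * 1.38 = 5.9699 kg
Step 5: ED = E_pack / m_pack = 1339.1 / 5.9699 = 224.3 Wh/kg

224.3 Wh/kg


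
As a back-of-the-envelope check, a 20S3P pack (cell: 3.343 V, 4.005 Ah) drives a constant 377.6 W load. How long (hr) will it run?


Step 1: E_pack = Ns * V_cell * Np * C_cell = 20 * 3.343 * 3 * 4.005 = 803.32 Wh
Step 2: t = E_pack / P = 803.32 / 377.6 = 2.127 hr

2.127 hr


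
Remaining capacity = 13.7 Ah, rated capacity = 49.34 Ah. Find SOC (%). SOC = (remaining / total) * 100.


SOC = (remaining / total) * 100 = (13.7 / 49.34) * 100 = 27.77%

27.77%


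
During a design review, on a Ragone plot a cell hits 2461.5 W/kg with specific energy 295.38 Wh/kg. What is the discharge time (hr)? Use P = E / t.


t = E / P = 295.38 / 2461.5 = 0.1200 hr

0.1200 hr


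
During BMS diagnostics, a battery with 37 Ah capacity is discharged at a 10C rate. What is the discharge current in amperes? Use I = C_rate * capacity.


At 10C: I = 10 * 37 Ah = 370 A

370 A


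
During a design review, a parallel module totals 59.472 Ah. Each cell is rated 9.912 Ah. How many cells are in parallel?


n = C_total / C_cell = 59.472 / 9.912 = 6

6


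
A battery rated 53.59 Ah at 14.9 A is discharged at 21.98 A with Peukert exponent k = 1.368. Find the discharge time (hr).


t_rated = C / I_rated = 53.59 / 14.9 = 3.5966 hr
(I_rated/I)^k = (0.67789)^1.368 = 0.58752
t = t_rated * (I_rated/I)^k = 3.5966 * 0.58752 = 2.113 hr

2.113 hr


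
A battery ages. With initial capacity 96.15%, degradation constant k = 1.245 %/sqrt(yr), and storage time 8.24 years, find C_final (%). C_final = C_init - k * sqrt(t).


sqrt(t) = sqrt(8.24) = 2.8705
C_final = 96.15 - 1.245 * 2.8705 = 92.58%

92.58%


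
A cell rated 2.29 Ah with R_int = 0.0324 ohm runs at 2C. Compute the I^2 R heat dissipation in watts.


Step 1: I = C_rate * capacity = 2 * 2.29 = 4.58 A
Step 2: Q = I^2 * R = 4.58^2 * 0.0324 = 20.976 * 0.0324 = 0.6796 W

0.6796 W


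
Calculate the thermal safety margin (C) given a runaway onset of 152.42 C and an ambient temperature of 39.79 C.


Safety margin = 152.42 C - 39.79 C = 112.63 C

112.63 C


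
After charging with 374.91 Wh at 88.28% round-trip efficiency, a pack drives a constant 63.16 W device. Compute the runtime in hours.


Step 1: E_discharge = eta/100 * E_charge = 88.28/100 * 374.91 = 330.97 Wh
Step 2: t = E_discharge / P = 330.97 / 63.16 = 5.240 hr

5.240 hr


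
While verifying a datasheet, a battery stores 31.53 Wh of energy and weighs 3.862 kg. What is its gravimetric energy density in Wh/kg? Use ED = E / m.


Specific energy = 31.53 Wh / 3.862 kg = 8.164 Wh/kg

8.164 Wh/kg


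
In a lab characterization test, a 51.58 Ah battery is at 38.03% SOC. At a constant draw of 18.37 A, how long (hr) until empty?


Step 1: remaining = SOC/100 * C_total = 38.03/100 * 51.58 = 19.616 Ah
Step 2: t = remaining / I = 19.616 / 18.37 = 1.068 hr

1.068 hr


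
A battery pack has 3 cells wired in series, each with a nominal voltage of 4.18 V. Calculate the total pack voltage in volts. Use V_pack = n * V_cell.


With 3 cells in series at 4.18 V each, V_pack = 12.54 V

12.54 V


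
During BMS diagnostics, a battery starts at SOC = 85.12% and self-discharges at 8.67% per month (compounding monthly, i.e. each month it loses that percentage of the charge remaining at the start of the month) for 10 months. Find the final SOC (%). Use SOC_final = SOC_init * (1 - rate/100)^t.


Monthly retention factor = 1 - 8.67/100 = 0.9133
Over 10 months: factor^10 = 0.40377
SOC_final = 85.12 * 0.40377 = 34.37%

34.37%


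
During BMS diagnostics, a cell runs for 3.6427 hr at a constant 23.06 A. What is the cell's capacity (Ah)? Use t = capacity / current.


C = I * t = 23.06 * 3.6427 = 84.00 Ah

84.00 Ah


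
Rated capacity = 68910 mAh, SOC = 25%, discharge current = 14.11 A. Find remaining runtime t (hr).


Convert: C_total = 68910 mAh = 68.91 Ah
Step 1: remaining = SOC/100 * C_total = 25/100 * 68.91 = 17.228 Ah
Step 2: t = remaining / I = 17.228 / 14.11 = 1.221 hr

1.221 hr


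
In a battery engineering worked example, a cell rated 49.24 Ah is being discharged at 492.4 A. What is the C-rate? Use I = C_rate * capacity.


Rearranging: C_rate = 492.4 / 49.24 = 10C

10C


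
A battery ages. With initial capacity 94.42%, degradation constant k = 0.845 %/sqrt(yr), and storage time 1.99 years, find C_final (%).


Step 1: sqrt(1.99 yr) = 1.4107
Step 2: drop = 0.845 * 1.4107 = 1.192
Step 3: C_final = 94.42 - 1.192 = 93.23%

93.23%


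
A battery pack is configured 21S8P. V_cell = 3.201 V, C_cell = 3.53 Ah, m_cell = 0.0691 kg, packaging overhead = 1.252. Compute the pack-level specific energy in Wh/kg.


Step 1: V_pack = 21 * 3.201 = 67.221 V
Step 2: C_pack = 8 * 3.53 = 28.24 Ah
Step 3: E_pack = V_pack * C_pack = 67.221 * 28.24 = 1898.3 Wh
Step 4: m_pack = 21 * 8 * 0.0691 * 1.252 = 14.534 kg
Step 5: ED = E_pack / m_pack = 1898.3 / 14.534 = 130.6 Wh/kg

130.6 Wh/kg


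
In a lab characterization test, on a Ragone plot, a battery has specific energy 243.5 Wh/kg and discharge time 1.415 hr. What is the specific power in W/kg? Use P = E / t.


P_specific = E / t = 243.5 / 1.415 = 172.1 W/kg

172.1 W/kg


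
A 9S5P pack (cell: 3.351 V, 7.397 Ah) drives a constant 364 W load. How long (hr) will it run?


Step 1: E_pack = Ns * V_cell * Np * C_cell = 9 * 3.351 * 5 * 7.397 = 1115.4 Wh
Step 2: t = E_pack / P = 1115.4 / 364 = 3.064 hr

3.064 hr


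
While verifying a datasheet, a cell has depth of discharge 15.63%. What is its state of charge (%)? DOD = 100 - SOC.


SOC = 100 - DOD = 100 - 15.63 = 84.37%

84.37%


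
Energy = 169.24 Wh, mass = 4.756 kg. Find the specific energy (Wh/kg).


ED = E / m = 169.24 / 4.756 = 35.58 Wh/kg

35.58 Wh/kg


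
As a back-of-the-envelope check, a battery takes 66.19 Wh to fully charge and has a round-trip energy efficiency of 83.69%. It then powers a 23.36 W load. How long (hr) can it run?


Step 1: E_discharge = eta/100 * E_charge = 83.69/100 * 66.19 = 55.394 Wh
Step 2: t = E_discharge / P = 55.394 / 23.36 = 2.371 hr

2.371 hr


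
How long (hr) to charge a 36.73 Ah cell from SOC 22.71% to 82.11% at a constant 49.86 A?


Step 1: dSOC = 82.11% - 22.71% = 59.4%
Step 2: delta_Ah = 36.73 * 59.4 / 100 = 21.818 Ah
Step 3: t = 21.818 / 49.86 = 0.4376 hr

0.4376 hr


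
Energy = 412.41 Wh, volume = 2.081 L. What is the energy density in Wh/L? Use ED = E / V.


ED = E / V = 412.41 / 2.081 = 198.2 Wh/L

198.2 Wh/L


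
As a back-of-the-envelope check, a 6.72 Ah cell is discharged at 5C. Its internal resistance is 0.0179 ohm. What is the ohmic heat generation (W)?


Step 1: I = C_rate * capacity = 5 * 6.72 = 33.6 A
Step 2: Q = I^2 * R = 33.6^2 * 0.0179 = 1129 * 0.0179 = 20.21 W

20.21 W


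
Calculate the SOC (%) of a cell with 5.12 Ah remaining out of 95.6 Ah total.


SOC = (remaining / total) * 100 = (5.12 / 95.6) * 100 = 5.356%

5.356%


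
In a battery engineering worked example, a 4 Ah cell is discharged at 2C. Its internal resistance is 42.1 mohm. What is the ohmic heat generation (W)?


Convert: R = 42.1 mohm = 0.0421 ohm
Step 1: I = C_rate * capacity = 2 * 4 = 8 A
Step 2: Q = I^2 * R = 8^2 * 0.0421 = 64 * 0.0421 = 2.694 W

2.694 W


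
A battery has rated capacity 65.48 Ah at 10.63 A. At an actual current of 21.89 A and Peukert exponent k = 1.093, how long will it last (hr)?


Step 1: t_rated = C / I_rated = 65.48 / 10.63 = 6.1599 hr
Step 2: ratio = 10.63 / 21.89 = 0.48561
Step 3: ratio^k = 0.48561^1.093 = 0.45406
Step 4: t = t_rated * ratio^k = 6.1599 * 0.45406 = 2.797 hr

2.797 hr


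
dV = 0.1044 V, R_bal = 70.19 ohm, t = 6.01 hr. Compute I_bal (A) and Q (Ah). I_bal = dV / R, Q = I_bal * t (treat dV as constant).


First, Ohm's law: I_bal = 0.1044 V / 70.19 ohm = 0.0014874 A
Then Q = I * t = 0.0014874 A * 6.01 hr = 0.008939 Ah

I=0.0014874 A, Q=0.008939 Ah


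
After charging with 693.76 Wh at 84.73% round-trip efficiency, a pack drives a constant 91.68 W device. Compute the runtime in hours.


Step 1: E_discharge = eta/100 * E_charge = 84.73/100 * 693.76 = 587.82 Wh
Step 2: t = E_discharge / P = 587.82 / 91.68 = 6.412 hr

6.412 hr


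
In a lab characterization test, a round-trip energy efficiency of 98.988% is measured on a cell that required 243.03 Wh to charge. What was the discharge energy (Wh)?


E_dis = eta/100 * E_chg = 98.988/100 * 243.03 = 240.6 Wh

240.6 Wh


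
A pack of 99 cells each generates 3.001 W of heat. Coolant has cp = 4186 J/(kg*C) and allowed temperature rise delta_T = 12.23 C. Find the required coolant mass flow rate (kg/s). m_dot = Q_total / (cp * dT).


Q_total = 99 * 3.001 = 297.1 W
m_dot = Q_total / (cp * dT) = 297.1 / (4186 * 12.23) = 0.005803 kg/s

0.005803 kg/s


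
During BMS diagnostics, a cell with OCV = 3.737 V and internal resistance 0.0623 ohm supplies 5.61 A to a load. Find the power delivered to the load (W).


Step 1: V_terminal = OCV - I*R = 3.737 - 5.61 * 0.0623 = 3.3875 V
Step 2: P_out = V_terminal * I = 3.3875 * 5.61 = 19.00 W

19.00 W


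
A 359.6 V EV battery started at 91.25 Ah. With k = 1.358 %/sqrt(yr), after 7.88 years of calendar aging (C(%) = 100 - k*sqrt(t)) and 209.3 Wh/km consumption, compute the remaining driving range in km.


Step 1: capacity retention = 100 - 1.358 * sqrt(7.88) = 100 - 1.358 * 2.8071 = 96.188%
Step 2: C_now = 91.25 * 96.188/100 = 87.772 Ah
Step 3: E_pack = V * C_now = 359.6 * 87.772 = 31563 Wh
Step 4: range = E_pack / consumption = 31563 / 209.3 = 150.8 km

150.8 km
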